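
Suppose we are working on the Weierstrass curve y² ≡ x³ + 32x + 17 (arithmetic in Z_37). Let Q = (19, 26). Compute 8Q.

Double-and-add on 8 = (1000)₂. Start with Q = (19, 26) for the leading 1-bit.
double: tangent at (19, 26): λ = (3·19² + 32)/(2·26) ≡ 5/15. 15⁻¹ ≡ 5 (mod 37), so λ ≡ 5·5 ≡ 25.
  x = λ² - 19 - 19 = 625 - 38 ≡ 32; y = λ·(19 - 32) - 26 ≡ 19. → (32, 19)
double: tangent at (32, 19): λ = (3·32² + 32)/(2·19) ≡ 33/1. 1⁻¹ ≡ 1 (mod 37) since 1·1 = 1 ≡ 1, so λ ≡ 33·1 ≡ 33.
  x = λ² - 32 - 32 = 1089 - 64 ≡ 26; y = λ·(32 - 26) - 19 ≡ 31. → (26, 31)
double: tangent at (26, 31): λ = (3·26² + 32)/(2·31) ≡ 25/25. 25⁻¹ ≡ 3 (mod 37) since 25·3 = 75 ≡ 1, so λ ≡ 25·3 ≡ 1.
  x = λ² - 26 - 26 = 1 - 52 ≡ 23; y = λ·(26 - 23) - 31 ≡ 9. → (23, 9)

(23, 9)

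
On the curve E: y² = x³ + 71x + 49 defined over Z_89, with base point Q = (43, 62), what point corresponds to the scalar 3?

(3, 17)

Repeated addition: build up to 3Q.
2Q: tangent at (43, 62): λ = (3·43² + 71)/(2·62) ≡ 11/35. 35⁻¹ ≡ 28 (mod 89), so λ ≡ 11·28 ≡ 41.
  x = λ² - 43 - 43 = 1681 - 86 ≡ 82; y = λ·(43 - 82) - 62 ≡ 30. → (82, 30)
3Q: (82, 30) + (43, 62). λ = (62 - 30)/(43 - 82) ≡ 32/50 mod 89. 50⁻¹ ≡ 73 (mod 89) since 50·73 = 3650 ≡ 1, so λ ≡ 22.
  x = λ² - 82 - 43 = 484 - 125 ≡ 3; y = λ·(82 - 3) - 30 ≡ 17. → (3, 17)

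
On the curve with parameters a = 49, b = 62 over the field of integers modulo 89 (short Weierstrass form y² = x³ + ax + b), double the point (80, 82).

tangent at (80, 82): λ = (3·80² + 49)/(2·82) ≡ 25/75. 75⁻¹ ≡ 19 (mod 89) since 75·19 = 1425 ≡ 1, so λ ≡ 25·19 ≡ 30.
  x = λ² - 80 - 80 = 900 - 160 ≡ 28; y = λ·(80 - 28) - 82 ≡ 54. → (28, 54)

(28, 54)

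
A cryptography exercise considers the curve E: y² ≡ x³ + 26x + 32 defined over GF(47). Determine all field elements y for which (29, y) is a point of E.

none

x³ + 26x + 32 = 25175 ≡ 30 (mod 47).
30 is a non-residue mod 47; no y exists.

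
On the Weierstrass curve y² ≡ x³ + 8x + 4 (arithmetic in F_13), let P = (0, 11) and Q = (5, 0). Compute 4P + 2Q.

(4, 3)

First 4P:
Repeated addition: build up to 4P.
2P: tangent at (0, 11): λ = (3·0² + 8)/(2·11) ≡ 8/9. 9⁻¹ ≡ 3 (mod 13) since 9·3 = 27 ≡ 1, so λ ≡ 8·3 ≡ 11.
  x = λ² - 0 - 0 = 121 - 0 ≡ 4; y = λ·(0 - 4) - 11 ≡ 10. → (4, 10)
3P: (4, 10) + (0, 11). λ = (11 - 10)/(0 - 4) ≡ 1/9 mod 13. 9⁻¹ ≡ 3 (mod 13), so λ ≡ 3.
  x = λ² - 4 - 0 = 9 - 4 ≡ 5; y = λ·(4 - 5) - 10 ≡ 0. → (5, 0)
4P: (5, 0) + (0, 11). λ = (11 - 0)/(0 - 5) ≡ 11/8 mod 13. 8⁻¹ ≡ 5 (mod 13), so λ ≡ 3.
  x = λ² - 5 - 0 = 9 - 5 ≡ 4; y = λ·(5 - 4) - 0 ≡ 3. → (4, 3)
4P = (4, 3).
Next 2Q:
Repeated addition: build up to 2Q.
2Q: (5, 0) + (5, 0): same x and y₁ ≡ -y₂, so the sum is the point at infinity.
2Q = the point at infinity.
Finally 4P + 2Q:
(4, 3) + the point at infinity = (4, 3) (identity).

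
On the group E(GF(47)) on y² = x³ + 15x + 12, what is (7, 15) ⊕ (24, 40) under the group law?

(7, 15) + (24, 40). λ = (40 - 15)/(24 - 7) ≡ 25/17 mod 47. 17⁻¹ ≡ 36 (mod 47) since 17·36 = 612 ≡ 1, so λ ≡ 7.
  x = λ² - 7 - 24 = 49 - 31 ≡ 18; y = λ·(7 - 18) - 15 ≡ 2. → (18, 2)

(18, 2)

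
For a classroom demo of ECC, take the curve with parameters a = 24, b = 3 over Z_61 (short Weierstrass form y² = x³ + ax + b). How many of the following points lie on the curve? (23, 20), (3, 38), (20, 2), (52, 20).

(23, 20): 20² ≡ 34, rhs ≡ 34 → on.
(3, 38): 38² ≡ 41, rhs ≡ 41 → on.
(20, 2): 2² ≡ 4, rhs ≡ 4 → on.
(52, 20): 20² ≡ 34, rhs ≡ 34 → on.

4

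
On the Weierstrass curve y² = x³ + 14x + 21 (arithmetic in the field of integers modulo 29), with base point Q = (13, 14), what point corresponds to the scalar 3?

(5, 19)

Repeated addition: build up to 3Q.
2Q: tangent at (13, 14): λ = (3·13² + 14)/(2·14) ≡ 28/28. 28⁻¹ ≡ 28 (mod 29), so λ ≡ 28·28 ≡ 1.
  x = λ² - 13 - 13 = 1 - 26 ≡ 4; y = λ·(13 - 4) - 14 ≡ 24. → (4, 24)
3Q: (4, 24) + (13, 14). λ = (14 - 24)/(13 - 4) ≡ 19/9 mod 29. 9⁻¹ ≡ 13 (mod 29), so λ ≡ 15.
  x = λ² - 4 - 13 = 225 - 17 ≡ 5; y = λ·(4 - 5) - 24 ≡ 19. → (5, 19)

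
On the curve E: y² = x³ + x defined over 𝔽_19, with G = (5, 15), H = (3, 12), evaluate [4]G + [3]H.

First 4G:
Double-and-add on 4 = (100)₂. Start with G = (5, 15) for the leading 1-bit.
double: tangent at (5, 15): λ = (3·5² + 1)/(2·15) ≡ 0/11. 11⁻¹ ≡ 7 (mod 19), so λ ≡ 0·7 ≡ 0.
  x = λ² - 5 - 5 = 0 - 10 ≡ 9; y = λ·(5 - 9) - 15 ≡ 4. → (9, 4)
double: tangent at (9, 4): λ = (3·9² + 1)/(2·4) ≡ 16/8. 8⁻¹ ≡ 12 (mod 19), so λ ≡ 16·12 ≡ 2.
  x = λ² - 9 - 9 = 4 - 18 ≡ 5; y = λ·(9 - 5) - 4 ≡ 4. → (5, 4)
4G = (5, 4).
Next 3H:
Repeated addition: build up to 3H.
2H: tangent at (3, 12): λ = (3·3² + 1)/(2·12) ≡ 9/5. 5⁻¹ ≡ 4 (mod 19), so λ ≡ 9·4 ≡ 17.
  x = λ² - 3 - 3 = 289 - 6 ≡ 17; y = λ·(3 - 17) - 12 ≡ 16. → (17, 16)
3H: (17, 16) + (3, 12). λ = (12 - 16)/(3 - 17) ≡ 15/5 mod 19. 5⁻¹ ≡ 4 (mod 19), so λ ≡ 3.
  x = λ² - 17 - 3 = 9 - 20 ≡ 8; y = λ·(17 - 8) - 16 ≡ 11. → (8, 11)
3H = (8, 11).
Finally 4G + 3H:
(5, 4) + (8, 11). λ = (11 - 4)/(8 - 5) ≡ 7/3 mod 19. 3⁻¹ ≡ 13 (mod 19) since 3·13 = 39 ≡ 1, so λ ≡ 15.
  x = λ² - 5 - 8 = 225 - 13 ≡ 3; y = λ·(5 - 3) - 4 ≡ 7. → (3, 7)

(3, 7)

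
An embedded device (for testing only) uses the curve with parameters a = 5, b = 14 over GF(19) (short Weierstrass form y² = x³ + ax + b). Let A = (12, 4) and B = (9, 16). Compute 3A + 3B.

First 3A:
Repeated addition: build up to 3A.
2A: tangent at (12, 4): λ = (3·12² + 5)/(2·4) ≡ 0/8. 8⁻¹ ≡ 12 (mod 19), so λ ≡ 0·12 ≡ 0.
  x = λ² - 12 - 12 = 0 - 24 ≡ 14; y = λ·(12 - 14) - 4 ≡ 15. → (14, 15)
3A: (14, 15) + (12, 4). λ = (4 - 15)/(12 - 14) ≡ 8/17 mod 19. 17⁻¹ ≡ 9 (mod 19), so λ ≡ 15.
  x = λ² - 14 - 12 = 225 - 26 ≡ 9; y = λ·(14 - 9) - 15 ≡ 3. → (9, 3)
3A = (9, 3).
Next 3B:
Repeated addition: build up to 3B.
2B: tangent at (9, 16): λ = (3·9² + 5)/(2·16) ≡ 1/13. 13⁻¹ ≡ 3 (mod 19) since 13·3 = 39 ≡ 1, so λ ≡ 1·3 ≡ 3.
  x = λ² - 9 - 9 = 9 - 18 ≡ 10; y = λ·(9 - 10) - 16 ≡ 0. → (10, 0)
3B: (10, 0) + (9, 16). λ = (16 - 0)/(9 - 10) ≡ 16/18 mod 19. 18⁻¹ ≡ 18 (mod 19) since 18·18 = 324 ≡ 1, so λ ≡ 3.
  x = λ² - 10 - 9 = 9 - 19 ≡ 9; y = λ·(10 - 9) - 0 ≡ 3. → (9, 3)
3B = (9, 3).
Finally 3A + 3B:
tangent at (9, 3): λ = (3·9² + 5)/(2·3) ≡ 1/6. 6⁻¹ ≡ 16 (mod 19) since 6·16 = 96 ≡ 1, so λ ≡ 1·16 ≡ 16.
  x = λ² - 9 - 9 = 256 - 18 ≡ 10; y = λ·(9 - 10) - 3 ≡ 0. → (10, 0)

(10, 0)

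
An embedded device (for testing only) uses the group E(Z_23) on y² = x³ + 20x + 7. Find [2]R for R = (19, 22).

tangent at (19, 22): λ = (3·19² + 20)/(2·22) ≡ 22/21. 21⁻¹ ≡ 11 (mod 23) since 21·11 = 231 ≡ 1, so λ ≡ 22·11 ≡ 12.
  x = λ² - 19 - 19 = 144 - 38 ≡ 14; y = λ·(19 - 14) - 22 ≡ 15. → (14, 15)

(14, 15)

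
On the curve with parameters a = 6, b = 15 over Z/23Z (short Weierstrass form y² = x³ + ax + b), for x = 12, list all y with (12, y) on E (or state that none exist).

none

x³ + 6x + 15 = 1815 ≡ 21 (mod 23).
21 is a non-residue mod 23; no y exists.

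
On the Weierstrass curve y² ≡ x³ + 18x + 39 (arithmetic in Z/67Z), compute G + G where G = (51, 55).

(20, 52)

tangent at (51, 55): λ = (3·51² + 18)/(2·55) ≡ 49/43. 43⁻¹ ≡ 53 (mod 67), so λ ≡ 49·53 ≡ 51.
  x = λ² - 51 - 51 = 2601 - 102 ≡ 20; y = λ·(51 - 20) - 55 ≡ 52. → (20, 52)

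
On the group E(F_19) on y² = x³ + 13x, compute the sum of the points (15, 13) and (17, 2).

(15, 13) + (17, 2). λ = (2 - 13)/(17 - 15) ≡ 8/2 mod 19. 2⁻¹ ≡ 10 (mod 19) since 2·10 = 20 ≡ 1, so λ ≡ 4.
  x = λ² - 15 - 17 = 16 - 32 ≡ 3; y = λ·(15 - 3) - 13 ≡ 16. → (3, 16)

(3, 16)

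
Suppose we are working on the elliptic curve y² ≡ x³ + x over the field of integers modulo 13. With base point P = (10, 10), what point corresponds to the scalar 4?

(4, 4)

Repeated addition: build up to 4P.
2P: tangent at (10, 10): λ = (3·10² + 1)/(2·10) ≡ 2/7. 7⁻¹ ≡ 2 (mod 13), so λ ≡ 2·2 ≡ 4.
  x = λ² - 10 - 10 = 16 - 20 ≡ 9; y = λ·(10 - 9) - 10 ≡ 7. → (9, 7)
3P: (9, 7) + (10, 10). λ = (10 - 7)/(10 - 9) ≡ 3/1 mod 13. 1⁻¹ ≡ 1 (mod 13) since 1·1 = 1 ≡ 1, so λ ≡ 3.
  x = λ² - 9 - 10 = 9 - 19 ≡ 3; y = λ·(9 - 3) - 7 ≡ 11. → (3, 11)
4P: (3, 11) + (10, 10). λ = (10 - 11)/(10 - 3) ≡ 12/7 mod 13. 7⁻¹ ≡ 2 (mod 13), so λ ≡ 11.
  x = λ² - 3 - 10 = 121 - 13 ≡ 4; y = λ·(3 - 4) - 11 ≡ 4. → (4, 4)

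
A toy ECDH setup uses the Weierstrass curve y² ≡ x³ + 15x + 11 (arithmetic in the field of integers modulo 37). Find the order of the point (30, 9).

10

2P: tangent at (30, 9): λ = (3·30² + 15)/(2·9) ≡ 14/18. 18⁻¹ ≡ 35 (mod 37) since 18·35 = 630 ≡ 1, so λ ≡ 14·35 ≡ 9.
  x = λ² - 30 - 30 = 81 - 60 ≡ 21; y = λ·(30 - 21) - 9 ≡ 35. → (21, 35)
3P: (21, 35) + (30, 9). λ = (9 - 35)/(30 - 21) ≡ 11/9 mod 37. 9⁻¹ ≡ 33 (mod 37), so λ ≡ 30.
  x = λ² - 21 - 30 = 900 - 51 ≡ 35; y = λ·(21 - 35) - 35 ≡ 26. → (35, 26)
4P: (35, 26) + (30, 9). λ = (9 - 26)/(30 - 35) ≡ 20/32 mod 37. 32⁻¹ ≡ 22 (mod 37) since 32·22 = 704 ≡ 1, so λ ≡ 33.
  x = λ² - 35 - 30 = 1089 - 65 ≡ 25; y = λ·(35 - 25) - 26 ≡ 8. → (25, 8)
5P: (25, 8) + (30, 9). λ = (9 - 8)/(30 - 25) ≡ 1/5 mod 37. 5⁻¹ ≡ 15 (mod 37) since 5·15 = 75 ≡ 1, so λ ≡ 15.
  x = λ² - 25 - 30 = 225 - 55 ≡ 22; y = λ·(25 - 22) - 8 ≡ 0. → (22, 0)
6P: (22, 0) + (30, 9). λ = (9 - 0)/(30 - 22) ≡ 9/8 mod 37. 8⁻¹ ≡ 14 (mod 37), so λ ≡ 15.
  x = λ² - 22 - 30 = 225 - 52 ≡ 25; y = λ·(22 - 25) - 0 ≡ 29. → (25, 29)
7P: (25, 29) + (30, 9). λ = (9 - 29)/(30 - 25) ≡ 17/5 mod 37. 5⁻¹ ≡ 15 (mod 37) since 5·15 = 75 ≡ 1, so λ ≡ 33.
  x = λ² - 25 - 30 = 1089 - 55 ≡ 35; y = λ·(25 - 35) - 29 ≡ 11. → (35, 11)
8P: (35, 11) + (30, 9). λ = (9 - 11)/(30 - 35) ≡ 35/32 mod 37. 32⁻¹ ≡ 22 (mod 37), so λ ≡ 30.
  x = λ² - 35 - 30 = 900 - 65 ≡ 21; y = λ·(35 - 21) - 11 ≡ 2. → (21, 2)
9P: (21, 2) + (30, 9). λ = (9 - 2)/(30 - 21) ≡ 7/9 mod 37. 9⁻¹ ≡ 33 (mod 37) since 9·33 = 297 ≡ 1, so λ ≡ 9.
  x = λ² - 21 - 30 = 81 - 51 ≡ 30; y = λ·(21 - 30) - 2 ≡ 28. → (30, 28)
10P: (30, 28) + (30, 9): same x and y₁ ≡ -y₂, so the sum is 𝒪.
10P = 𝒪, so the order is 10.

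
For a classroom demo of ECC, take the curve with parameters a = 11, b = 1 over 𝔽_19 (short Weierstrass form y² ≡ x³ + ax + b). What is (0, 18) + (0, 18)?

(16, 13)

tangent at (0, 18): λ = (3·0² + 11)/(2·18) ≡ 11/17. 17⁻¹ ≡ 9 (mod 19) since 17·9 = 153 ≡ 1, so λ ≡ 11·9 ≡ 4.
  x = λ² - 0 - 0 = 16 - 0 ≡ 16; y = λ·(0 - 16) - 18 ≡ 13. → (16, 13)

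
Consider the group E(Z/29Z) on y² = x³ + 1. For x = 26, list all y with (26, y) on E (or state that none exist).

x³ + 0x + 1 = 17577 ≡ 3 (mod 29).
3 is a non-residue mod 29; no y exists.

none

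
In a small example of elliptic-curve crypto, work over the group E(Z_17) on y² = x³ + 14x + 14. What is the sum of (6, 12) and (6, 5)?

The two points share x = 6 and their y-coordinates satisfy 12 + 5 ≡ 0 (mod 17), so they are inverses. Their sum is 𝒪.

O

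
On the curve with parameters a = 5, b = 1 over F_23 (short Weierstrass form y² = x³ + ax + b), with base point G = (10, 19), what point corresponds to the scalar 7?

Repeated addition: build up to 7G.
2G: tangent at (10, 19): λ = (3·10² + 5)/(2·19) ≡ 6/15. 15⁻¹ ≡ 20 (mod 23), so λ ≡ 6·20 ≡ 5.
  x = λ² - 10 - 10 = 25 - 20 ≡ 5; y = λ·(10 - 5) - 19 ≡ 6. → (5, 6)
3G: (5, 6) + (10, 19). λ = (19 - 6)/(10 - 5) ≡ 13/5 mod 23. 5⁻¹ ≡ 14 (mod 23), so λ ≡ 21.
  x = λ² - 5 - 10 = 441 - 15 ≡ 12; y = λ·(5 - 12) - 6 ≡ 8. → (12, 8)
4G: (12, 8) + (10, 19). λ = (19 - 8)/(10 - 12) ≡ 11/21 mod 23. 21⁻¹ ≡ 11 (mod 23), so λ ≡ 6.
  x = λ² - 12 - 10 = 36 - 22 ≡ 14; y = λ·(12 - 14) - 8 ≡ 3. → (14, 3)
5G: (14, 3) + (10, 19). λ = (19 - 3)/(10 - 14) ≡ 16/19 mod 23. 19⁻¹ ≡ 17 (mod 23) since 19·17 = 323 ≡ 1, so λ ≡ 19.
  x = λ² - 14 - 10 = 361 - 24 ≡ 15; y = λ·(14 - 15) - 3 ≡ 1. → (15, 1)
6G: (15, 1) + (10, 19). λ = (19 - 1)/(10 - 15) ≡ 18/18 mod 23. 18⁻¹ ≡ 9 (mod 23) since 18·9 = 162 ≡ 1, so λ ≡ 1.
  x = λ² - 15 - 10 = 1 - 25 ≡ 22; y = λ·(15 - 22) - 1 ≡ 15. → (22, 15)
7G: (22, 15) + (10, 19). λ = (19 - 15)/(10 - 22) ≡ 4/11 mod 23. 11⁻¹ ≡ 21 (mod 23), so λ ≡ 15.
  x = λ² - 22 - 10 = 225 - 32 ≡ 9; y = λ·(22 - 9) - 15 ≡ 19. → (9, 19)

(9, 19)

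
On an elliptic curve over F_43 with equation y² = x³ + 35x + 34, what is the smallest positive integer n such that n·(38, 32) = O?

2P: tangent at (38, 32): λ = (3·38² + 35)/(2·32) ≡ 24/21. 21⁻¹ ≡ 41 (mod 43), so λ ≡ 24·41 ≡ 38.
  x = λ² - 38 - 38 = 1444 - 76 ≡ 35; y = λ·(38 - 35) - 32 ≡ 39. → (35, 39)
3P: (35, 39) + (38, 32). λ = (32 - 39)/(38 - 35) ≡ 36/3 mod 43. 3⁻¹ ≡ 29 (mod 43), so λ ≡ 12.
  x = λ² - 35 - 38 = 144 - 73 ≡ 28; y = λ·(35 - 28) - 39 ≡ 2. → (28, 2)
4P: (28, 2) + (38, 32). λ = (32 - 2)/(38 - 28) ≡ 30/10 mod 43. 10⁻¹ ≡ 13 (mod 43) since 10·13 = 130 ≡ 1, so λ ≡ 3.
  x = λ² - 28 - 38 = 9 - 66 ≡ 29; y = λ·(28 - 29) - 2 ≡ 38. → (29, 38)
5P: (29, 38) + (38, 32). λ = (32 - 38)/(38 - 29) ≡ 37/9 mod 43. 9⁻¹ ≡ 24 (mod 43), so λ ≡ 28.
  x = λ² - 29 - 38 = 784 - 67 ≡ 29; y = λ·(29 - 29) - 38 ≡ 5. → (29, 5)
6P: (29, 5) + (38, 32). λ = (32 - 5)/(38 - 29) ≡ 27/9 mod 43. 9⁻¹ ≡ 24 (mod 43), so λ ≡ 3.
  x = λ² - 29 - 38 = 9 - 67 ≡ 28; y = λ·(29 - 28) - 5 ≡ 41. → (28, 41)
7P: (28, 41) + (38, 32). λ = (32 - 41)/(38 - 28) ≡ 34/10 mod 43. 10⁻¹ ≡ 13 (mod 43) since 10·13 = 130 ≡ 1, so λ ≡ 12.
  x = λ² - 28 - 38 = 144 - 66 ≡ 35; y = λ·(28 - 35) - 41 ≡ 4. → (35, 4)
8P: (35, 4) + (38, 32). λ = (32 - 4)/(38 - 35) ≡ 28/3 mod 43. 3⁻¹ ≡ 29 (mod 43) since 3·29 = 87 ≡ 1, so λ ≡ 38.
  x = λ² - 35 - 38 = 1444 - 73 ≡ 38; y = λ·(35 - 38) - 4 ≡ 11. → (38, 11)
9P: (38, 11) + (38, 32): same x and y₁ ≡ -y₂, so the sum is O.
9P = O, so the order is 9.

9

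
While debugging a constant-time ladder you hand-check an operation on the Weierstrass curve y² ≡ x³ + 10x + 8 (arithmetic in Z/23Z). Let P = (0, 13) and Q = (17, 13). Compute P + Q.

(6, 10)

(0, 13) + (17, 13). λ = (13 - 13)/(17 - 0) ≡ 0/17 mod 23. 17⁻¹ ≡ 19 (mod 23), so λ ≡ 0.
  x = λ² - 0 - 17 = 0 - 17 ≡ 6; y = λ·(0 - 6) - 13 ≡ 10. → (6, 10)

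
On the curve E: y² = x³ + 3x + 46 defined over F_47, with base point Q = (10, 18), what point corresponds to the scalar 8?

(1, 12)

Double-and-add on 8 = (1000)₂. Start with Q = (10, 18) for the leading 1-bit.
double: tangent at (10, 18): λ = (3·10² + 3)/(2·18) ≡ 21/36. 36⁻¹ ≡ 17 (mod 47), so λ ≡ 21·17 ≡ 28.
  x = λ² - 10 - 10 = 784 - 20 ≡ 12; y = λ·(10 - 12) - 18 ≡ 20. → (12, 20)
double: tangent at (12, 20): λ = (3·12² + 3)/(2·20) ≡ 12/40. 40⁻¹ ≡ 20 (mod 47), so λ ≡ 12·20 ≡ 5.
  x = λ² - 12 - 12 = 25 - 24 ≡ 1; y = λ·(12 - 1) - 20 ≡ 35. → (1, 35)
double: tangent at (1, 35): λ = (3·1² + 3)/(2·35) ≡ 6/23. 23⁻¹ ≡ 45 (mod 47), so λ ≡ 6·45 ≡ 35.
  x = λ² - 1 - 1 = 1225 - 2 ≡ 1; y = λ·(1 - 1) - 35 ≡ 12. → (1, 12)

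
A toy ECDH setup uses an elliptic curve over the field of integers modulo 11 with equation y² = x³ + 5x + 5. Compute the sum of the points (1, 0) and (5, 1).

(3, 5)

(1, 0) + (5, 1). λ = (1 - 0)/(5 - 1) ≡ 1/4 mod 11. 4⁻¹ ≡ 3 (mod 11) since 4·3 = 12 ≡ 1, so λ ≡ 3.
  x = λ² - 1 - 5 = 9 - 6 ≡ 3; y = λ·(1 - 3) - 0 ≡ 5. → (3, 5)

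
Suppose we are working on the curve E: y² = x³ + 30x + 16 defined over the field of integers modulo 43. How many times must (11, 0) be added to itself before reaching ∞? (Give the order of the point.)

2P: (11, 0) + (11, 0): same x and y₁ ≡ -y₂, so the sum is ∞.
2P = ∞, so the order is 2.

2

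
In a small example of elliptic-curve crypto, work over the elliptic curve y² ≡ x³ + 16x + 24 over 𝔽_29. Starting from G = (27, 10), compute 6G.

Double-and-add on 6 = (110)₂. Start with G = (27, 10) for the leading 1-bit.
double: tangent at (27, 10): λ = (3·27² + 16)/(2·10) ≡ 28/20. 20⁻¹ ≡ 16 (mod 29), so λ ≡ 28·16 ≡ 13.
  x = λ² - 27 - 27 = 169 - 54 ≡ 28; y = λ·(27 - 28) - 10 ≡ 6. → (28, 6)
add G: (28, 6) + (27, 10). λ = (10 - 6)/(27 - 28) ≡ 4/28 mod 29. 28⁻¹ ≡ 28 (mod 29), so λ ≡ 25.
  x = λ² - 28 - 27 = 625 - 55 ≡ 19; y = λ·(28 - 19) - 6 ≡ 16. → (19, 16)
double: tangent at (19, 16): λ = (3·19² + 16)/(2·16) ≡ 26/3. 3⁻¹ ≡ 10 (mod 29), so λ ≡ 26·10 ≡ 28.
  x = λ² - 19 - 19 = 784 - 38 ≡ 21; y = λ·(19 - 21) - 16 ≡ 15. → (21, 15)

(21, 15)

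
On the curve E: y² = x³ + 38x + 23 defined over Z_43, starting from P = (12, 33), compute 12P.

Repeated addition: build up to 12P.
2P: tangent at (12, 33): λ = (3·12² + 38)/(2·33) ≡ 40/23. 23⁻¹ ≡ 15 (mod 43), so λ ≡ 40·15 ≡ 41.
  x = λ² - 12 - 12 = 1681 - 24 ≡ 23; y = λ·(12 - 23) - 33 ≡ 32. → (23, 32)
3P: (23, 32) + (12, 33). λ = (33 - 32)/(12 - 23) ≡ 1/32 mod 43. 32⁻¹ ≡ 39 (mod 43), so λ ≡ 39.
  x = λ² - 23 - 12 = 1521 - 35 ≡ 24; y = λ·(23 - 24) - 32 ≡ 15. → (24, 15)
4P: (24, 15) + (12, 33). λ = (33 - 15)/(12 - 24) ≡ 18/31 mod 43. 31⁻¹ ≡ 25 (mod 43) since 31·25 = 775 ≡ 1, so λ ≡ 20.
  x = λ² - 24 - 12 = 400 - 36 ≡ 20; y = λ·(24 - 20) - 15 ≡ 22. → (20, 22)
5P: (20, 22) + (12, 33). λ = (33 - 22)/(12 - 20) ≡ 11/35 mod 43. 35⁻¹ ≡ 16 (mod 43), so λ ≡ 4.
  x = λ² - 20 - 12 = 16 - 32 ≡ 27; y = λ·(20 - 27) - 22 ≡ 36. → (27, 36)
6P: (27, 36) + (12, 33). λ = (33 - 36)/(12 - 27) ≡ 40/28 mod 43. 28⁻¹ ≡ 20 (mod 43) since 28·20 = 560 ≡ 1, so λ ≡ 26.
  x = λ² - 27 - 12 = 676 - 39 ≡ 35; y = λ·(27 - 35) - 36 ≡ 14. → (35, 14)
7P: (35, 14) + (12, 33). λ = (33 - 14)/(12 - 35) ≡ 19/20 mod 43. 20⁻¹ ≡ 28 (mod 43) since 20·28 = 560 ≡ 1, so λ ≡ 16.
  x = λ² - 35 - 12 = 256 - 47 ≡ 37; y = λ·(35 - 37) - 14 ≡ 40. → (37, 40)
8P: (37, 40) + (12, 33). λ = (33 - 40)/(12 - 37) ≡ 36/18 mod 43. 18⁻¹ ≡ 12 (mod 43) since 18·12 = 216 ≡ 1, so λ ≡ 2.
  x = λ² - 37 - 12 = 4 - 49 ≡ 41; y = λ·(37 - 41) - 40 ≡ 38. → (41, 38)
9P: (41, 38) + (12, 33). λ = (33 - 38)/(12 - 41) ≡ 38/14 mod 43. 14⁻¹ ≡ 40 (mod 43), so λ ≡ 15.
  x = λ² - 41 - 12 = 225 - 53 ≡ 0; y = λ·(41 - 0) - 38 ≡ 18. → (0, 18)
10P: (0, 18) + (12, 33). λ = (33 - 18)/(12 - 0) ≡ 15/12 mod 43. 12⁻¹ ≡ 18 (mod 43), so λ ≡ 12.
  x = λ² - 0 - 12 = 144 - 12 ≡ 3; y = λ·(0 - 3) - 18 ≡ 32. → (3, 32)
11P: (3, 32) + (12, 33). λ = (33 - 32)/(12 - 3) ≡ 1/9 mod 43. 9⁻¹ ≡ 24 (mod 43) since 9·24 = 216 ≡ 1, so λ ≡ 24.
  x = λ² - 3 - 12 = 576 - 15 ≡ 2; y = λ·(3 - 2) - 32 ≡ 35. → (2, 35)
12P: (2, 35) + (12, 33). λ = (33 - 35)/(12 - 2) ≡ 41/10 mod 43. 10⁻¹ ≡ 13 (mod 43) since 10·13 = 130 ≡ 1, so λ ≡ 17.
  x = λ² - 2 - 12 = 289 - 14 ≡ 17; y = λ·(2 - 17) - 35 ≡ 11. → (17, 11)

(17, 11)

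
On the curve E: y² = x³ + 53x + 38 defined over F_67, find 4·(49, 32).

(14, 24)

Write Q = (49, 32).
Double-and-add on 4 = (100)₂. Start with Q = (49, 32) for the leading 1-bit.
double: tangent at (49, 32): λ = (3·49² + 53)/(2·32) ≡ 20/64. 64⁻¹ ≡ 22 (mod 67), so λ ≡ 20·22 ≡ 38.
  x = λ² - 49 - 49 = 1444 - 98 ≡ 6; y = λ·(49 - 6) - 32 ≡ 61. → (6, 61)
double: tangent at (6, 61): λ = (3·6² + 53)/(2·61) ≡ 27/55. 55⁻¹ ≡ 39 (mod 67) since 55·39 = 2145 ≡ 1, so λ ≡ 27·39 ≡ 48.
  x = λ² - 6 - 6 = 2304 - 12 ≡ 14; y = λ·(6 - 14) - 61 ≡ 24. → (14, 24)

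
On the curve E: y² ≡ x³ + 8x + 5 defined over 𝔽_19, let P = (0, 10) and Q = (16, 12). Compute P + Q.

(0, 10) + (16, 12). λ = (12 - 10)/(16 - 0) ≡ 2/16 mod 19. 16⁻¹ ≡ 6 (mod 19), so λ ≡ 12.
  x = λ² - 0 - 16 = 144 - 16 ≡ 14; y = λ·(0 - 14) - 10 ≡ 12. → (14, 12)

(14, 12)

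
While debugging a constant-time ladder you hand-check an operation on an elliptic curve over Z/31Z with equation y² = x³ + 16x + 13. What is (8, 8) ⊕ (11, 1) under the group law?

(14, 6)

(8, 8) + (11, 1). λ = (1 - 8)/(11 - 8) ≡ 24/3 mod 31. 3⁻¹ ≡ 21 (mod 31) since 3·21 = 63 ≡ 1, so λ ≡ 8.
  x = λ² - 8 - 11 = 64 - 19 ≡ 14; y = λ·(8 - 14) - 8 ≡ 6. → (14, 6)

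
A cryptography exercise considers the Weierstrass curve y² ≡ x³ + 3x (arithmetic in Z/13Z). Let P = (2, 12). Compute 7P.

(5, 6)

Repeated addition: build up to 7P.
2P: tangent at (2, 12): λ = (3·2² + 3)/(2·12) ≡ 2/11. 11⁻¹ ≡ 6 (mod 13), so λ ≡ 2·6 ≡ 12.
  x = λ² - 2 - 2 = 144 - 4 ≡ 10; y = λ·(2 - 10) - 12 ≡ 9. → (10, 9)
3P: (10, 9) + (2, 12). λ = (12 - 9)/(2 - 10) ≡ 3/5 mod 13. 5⁻¹ ≡ 8 (mod 13), so λ ≡ 11.
  x = λ² - 10 - 2 = 121 - 12 ≡ 5; y = λ·(10 - 5) - 9 ≡ 7. → (5, 7)
4P: (5, 7) + (2, 12). λ = (12 - 7)/(2 - 5) ≡ 5/10 mod 13. 10⁻¹ ≡ 4 (mod 13), so λ ≡ 7.
  x = λ² - 5 - 2 = 49 - 7 ≡ 3; y = λ·(5 - 3) - 7 ≡ 7. → (3, 7)
5P: (3, 7) + (2, 12). λ = (12 - 7)/(2 - 3) ≡ 5/12 mod 13. 12⁻¹ ≡ 12 (mod 13), so λ ≡ 8.
  x = λ² - 3 - 2 = 64 - 5 ≡ 7; y = λ·(3 - 7) - 7 ≡ 0. → (7, 0)
6P: (7, 0) + (2, 12). λ = (12 - 0)/(2 - 7) ≡ 12/8 mod 13. 8⁻¹ ≡ 5 (mod 13) since 8·5 = 40 ≡ 1, so λ ≡ 8.
  x = λ² - 7 - 2 = 64 - 9 ≡ 3; y = λ·(7 - 3) - 0 ≡ 6. → (3, 6)
7P: (3, 6) + (2, 12). λ = (12 - 6)/(2 - 3) ≡ 6/12 mod 13. 12⁻¹ ≡ 12 (mod 13) since 12·12 = 144 ≡ 1, so λ ≡ 7.
  x = λ² - 3 - 2 = 49 - 5 ≡ 5; y = λ·(3 - 5) - 6 ≡ 6. → (5, 6)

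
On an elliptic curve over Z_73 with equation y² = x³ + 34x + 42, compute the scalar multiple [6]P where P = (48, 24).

Repeated addition: build up to 6P.
2P: tangent at (48, 24): λ = (3·48² + 34)/(2·24) ≡ 11/48. 48⁻¹ ≡ 35 (mod 73) since 48·35 = 1680 ≡ 1, so λ ≡ 11·35 ≡ 20.
  x = λ² - 48 - 48 = 400 - 96 ≡ 12; y = λ·(48 - 12) - 24 ≡ 39. → (12, 39)
3P: (12, 39) + (48, 24). λ = (24 - 39)/(48 - 12) ≡ 58/36 mod 73. 36⁻¹ ≡ 71 (mod 73), so λ ≡ 30.
  x = λ² - 12 - 48 = 900 - 60 ≡ 37; y = λ·(12 - 37) - 39 ≡ 14. → (37, 14)
4P: (37, 14) + (48, 24). λ = (24 - 14)/(48 - 37) ≡ 10/11 mod 73. 11⁻¹ ≡ 20 (mod 73) since 11·20 = 220 ≡ 1, so λ ≡ 54.
  x = λ² - 37 - 48 = 2916 - 85 ≡ 57; y = λ·(37 - 57) - 14 ≡ 1. → (57, 1)
5P: (57, 1) + (48, 24). λ = (24 - 1)/(48 - 57) ≡ 23/64 mod 73. 64⁻¹ ≡ 8 (mod 73) since 64·8 = 512 ≡ 1, so λ ≡ 38.
  x = λ² - 57 - 48 = 1444 - 105 ≡ 25; y = λ·(57 - 25) - 1 ≡ 47. → (25, 47)
6P: (25, 47) + (48, 24). λ = (24 - 47)/(48 - 25) ≡ 50/23 mod 73. 23⁻¹ ≡ 54 (mod 73), so λ ≡ 72.
  x = λ² - 25 - 48 = 5184 - 73 ≡ 1; y = λ·(25 - 1) - 47 ≡ 2. → (1, 2)

(1, 2)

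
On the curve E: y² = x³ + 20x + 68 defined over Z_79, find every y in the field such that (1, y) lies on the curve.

x³ + 20x + 68 = 89 ≡ 10 (mod 79).
Square roots of 10 mod 79: 22 and 57 (since 22² = 484 ≡ 10).

22, 57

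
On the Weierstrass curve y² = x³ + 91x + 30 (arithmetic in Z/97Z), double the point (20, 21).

(10, 0)

tangent at (20, 21): λ = (3·20² + 91)/(2·21) ≡ 30/42. 42⁻¹ ≡ 67 (mod 97), so λ ≡ 30·67 ≡ 70.
  x = λ² - 20 - 20 = 4900 - 40 ≡ 10; y = λ·(20 - 10) - 21 ≡ 0. → (10, 0)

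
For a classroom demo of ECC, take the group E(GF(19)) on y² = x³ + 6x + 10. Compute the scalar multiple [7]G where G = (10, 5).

Double-and-add on 7 = (111)₂. Start with G = (10, 5) for the leading 1-bit.
double: tangent at (10, 5): λ = (3·10² + 6)/(2·5) ≡ 2/10. 10⁻¹ ≡ 2 (mod 19), so λ ≡ 2·2 ≡ 4.
  x = λ² - 10 - 10 = 16 - 20 ≡ 15; y = λ·(10 - 15) - 5 ≡ 13. → (15, 13)
add G: (15, 13) + (10, 5). λ = (5 - 13)/(10 - 15) ≡ 11/14 mod 19. 14⁻¹ ≡ 15 (mod 19), so λ ≡ 13.
  x = λ² - 15 - 10 = 169 - 25 ≡ 11; y = λ·(15 - 11) - 13 ≡ 1. → (11, 1)
double: tangent at (11, 1): λ = (3·11² + 6)/(2·1) ≡ 8/2. 2⁻¹ ≡ 10 (mod 19), so λ ≡ 8·10 ≡ 4.
  x = λ² - 11 - 11 = 16 - 22 ≡ 13; y = λ·(11 - 13) - 1 ≡ 10. → (13, 10)
add G: (13, 10) + (10, 5). λ = (5 - 10)/(10 - 13) ≡ 14/16 mod 19. 16⁻¹ ≡ 6 (mod 19), so λ ≡ 8.
  x = λ² - 13 - 10 = 64 - 23 ≡ 3; y = λ·(13 - 3) - 10 ≡ 13. → (3, 13)

(3, 13)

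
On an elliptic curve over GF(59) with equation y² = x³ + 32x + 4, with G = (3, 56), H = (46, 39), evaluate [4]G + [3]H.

(41, 33)

First 4G:
Double-and-add on 4 = (100)₂. Start with G = (3, 56) for the leading 1-bit.
double: tangent at (3, 56): λ = (3·3² + 32)/(2·56) ≡ 0/53. 53⁻¹ ≡ 49 (mod 59), so λ ≡ 0·49 ≡ 0.
  x = λ² - 3 - 3 = 0 - 6 ≡ 53; y = λ·(3 - 53) - 56 ≡ 3. → (53, 3)
double: tangent at (53, 3): λ = (3·53² + 32)/(2·3) ≡ 22/6. 6⁻¹ ≡ 10 (mod 59), so λ ≡ 22·10 ≡ 43.
  x = λ² - 53 - 53 = 1849 - 106 ≡ 32; y = λ·(53 - 32) - 3 ≡ 15. → (32, 15)
4G = (32, 15).
Next 3H:
Repeated addition: build up to 3H.
2H: tangent at (46, 39): λ = (3·46² + 32)/(2·39) ≡ 8/19. 19⁻¹ ≡ 28 (mod 59) since 19·28 = 532 ≡ 1, so λ ≡ 8·28 ≡ 47.
  x = λ² - 46 - 46 = 2209 - 92 ≡ 52; y = λ·(46 - 52) - 39 ≡ 33. → (52, 33)
3H: (52, 33) + (46, 39). λ = (39 - 33)/(46 - 52) ≡ 6/53 mod 59. 53⁻¹ ≡ 49 (mod 59) since 53·49 = 2597 ≡ 1, so λ ≡ 58.
  x = λ² - 52 - 46 = 3364 - 98 ≡ 21; y = λ·(52 - 21) - 33 ≡ 54. → (21, 54)
3H = (21, 54).
Finally 4G + 3H:
(32, 15) + (21, 54). λ = (54 - 15)/(21 - 32) ≡ 39/48 mod 59. 48⁻¹ ≡ 16 (mod 59), so λ ≡ 34.
  x = λ² - 32 - 21 = 1156 - 53 ≡ 41; y = λ·(32 - 41) - 15 ≡ 33. → (41, 33)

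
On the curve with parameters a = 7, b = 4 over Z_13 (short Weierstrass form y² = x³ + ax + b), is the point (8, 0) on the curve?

yes

y² = 0² ≡ 0; x³ + 7x + 4 = 572 ≡ 0 (mod 13). 0 = 0.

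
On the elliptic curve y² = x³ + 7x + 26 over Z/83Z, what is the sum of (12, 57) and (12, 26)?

O

The two points share x = 12 and their y-coordinates satisfy 57 + 26 ≡ 0 (mod 83), so they are inverses. Their sum is the point at infinity.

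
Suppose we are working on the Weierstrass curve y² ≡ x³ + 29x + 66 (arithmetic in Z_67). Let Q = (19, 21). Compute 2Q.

(53, 20)

tangent at (19, 21): λ = (3·19² + 29)/(2·21) ≡ 40/42. 42⁻¹ ≡ 8 (mod 67), so λ ≡ 40·8 ≡ 52.
  x = λ² - 19 - 19 = 2704 - 38 ≡ 53; y = λ·(19 - 53) - 21 ≡ 20. → (53, 20)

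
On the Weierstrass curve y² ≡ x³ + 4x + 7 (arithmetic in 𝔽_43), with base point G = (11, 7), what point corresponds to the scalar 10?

(10, 12)

Repeated addition: build up to 10G.
2G: tangent at (11, 7): λ = (3·11² + 4)/(2·7) ≡ 23/14. 14⁻¹ ≡ 40 (mod 43), so λ ≡ 23·40 ≡ 17.
  x = λ² - 11 - 11 = 289 - 22 ≡ 9; y = λ·(11 - 9) - 7 ≡ 27. → (9, 27)
3G: (9, 27) + (11, 7). λ = (7 - 27)/(11 - 9) ≡ 23/2 mod 43. 2⁻¹ ≡ 22 (mod 43), so λ ≡ 33.
  x = λ² - 9 - 11 = 1089 - 20 ≡ 37; y = λ·(9 - 37) - 27 ≡ 38. → (37, 38)
4G: (37, 38) + (11, 7). λ = (7 - 38)/(11 - 37) ≡ 12/17 mod 43. 17⁻¹ ≡ 38 (mod 43), so λ ≡ 26.
  x = λ² - 37 - 11 = 676 - 48 ≡ 26; y = λ·(37 - 26) - 38 ≡ 33. → (26, 33)
5G: (26, 33) + (11, 7). λ = (7 - 33)/(11 - 26) ≡ 17/28 mod 43. 28⁻¹ ≡ 20 (mod 43) since 28·20 = 560 ≡ 1, so λ ≡ 39.
  x = λ² - 26 - 11 = 1521 - 37 ≡ 22; y = λ·(26 - 22) - 33 ≡ 37. → (22, 37)
6G: (22, 37) + (11, 7). λ = (7 - 37)/(11 - 22) ≡ 13/32 mod 43. 32⁻¹ ≡ 39 (mod 43) since 32·39 = 1248 ≡ 1, so λ ≡ 34.
  x = λ² - 22 - 11 = 1156 - 33 ≡ 5; y = λ·(22 - 5) - 37 ≡ 25. → (5, 25)
7G: (5, 25) + (11, 7). λ = (7 - 25)/(11 - 5) ≡ 25/6 mod 43. 6⁻¹ ≡ 36 (mod 43) since 6·36 = 216 ≡ 1, so λ ≡ 40.
  x = λ² - 5 - 11 = 1600 - 16 ≡ 36; y = λ·(5 - 36) - 25 ≡ 25. → (36, 25)
8G: (36, 25) + (11, 7). λ = (7 - 25)/(11 - 36) ≡ 25/18 mod 43. 18⁻¹ ≡ 12 (mod 43) since 18·12 = 216 ≡ 1, so λ ≡ 42.
  x = λ² - 36 - 11 = 1764 - 47 ≡ 40; y = λ·(36 - 40) - 25 ≡ 22. → (40, 22)
9G: (40, 22) + (11, 7). λ = (7 - 22)/(11 - 40) ≡ 28/14 mod 43. 14⁻¹ ≡ 40 (mod 43) since 14·40 = 560 ≡ 1, so λ ≡ 2.
  x = λ² - 40 - 11 = 4 - 51 ≡ 39; y = λ·(40 - 39) - 22 ≡ 23. → (39, 23)
10G: (39, 23) + (11, 7). λ = (7 - 23)/(11 - 39) ≡ 27/15 mod 43. 15⁻¹ ≡ 23 (mod 43), so λ ≡ 19.
  x = λ² - 39 - 11 = 361 - 50 ≡ 10; y = λ·(39 - 10) - 23 ≡ 12. → (10, 12)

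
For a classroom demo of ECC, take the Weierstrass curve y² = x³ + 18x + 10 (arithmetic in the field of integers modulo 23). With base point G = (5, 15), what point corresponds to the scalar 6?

Repeated addition: build up to 6G.
2G: tangent at (5, 15): λ = (3·5² + 18)/(2·15) ≡ 1/7. 7⁻¹ ≡ 10 (mod 23), so λ ≡ 1·10 ≡ 10.
  x = λ² - 5 - 5 = 100 - 10 ≡ 21; y = λ·(5 - 21) - 15 ≡ 9. → (21, 9)
3G: (21, 9) + (5, 15). λ = (15 - 9)/(5 - 21) ≡ 6/7 mod 23. 7⁻¹ ≡ 10 (mod 23), so λ ≡ 14.
  x = λ² - 21 - 5 = 196 - 26 ≡ 9; y = λ·(21 - 9) - 9 ≡ 21. → (9, 21)
4G: (9, 21) + (5, 15). λ = (15 - 21)/(5 - 9) ≡ 17/19 mod 23. 19⁻¹ ≡ 17 (mod 23) since 19·17 = 323 ≡ 1, so λ ≡ 13.
  x = λ² - 9 - 5 = 169 - 14 ≡ 17; y = λ·(9 - 17) - 21 ≡ 13. → (17, 13)
5G: (17, 13) + (5, 15). λ = (15 - 13)/(5 - 17) ≡ 2/11 mod 23. 11⁻¹ ≡ 21 (mod 23) since 11·21 = 231 ≡ 1, so λ ≡ 19.
  x = λ² - 17 - 5 = 361 - 22 ≡ 17; y = λ·(17 - 17) - 13 ≡ 10. → (17, 10)
6G: (17, 10) + (5, 15). λ = (15 - 10)/(5 - 17) ≡ 5/11 mod 23. 11⁻¹ ≡ 21 (mod 23), so λ ≡ 13.
  x = λ² - 17 - 5 = 169 - 22 ≡ 9; y = λ·(17 - 9) - 10 ≡ 2. → (9, 2)

(9, 2)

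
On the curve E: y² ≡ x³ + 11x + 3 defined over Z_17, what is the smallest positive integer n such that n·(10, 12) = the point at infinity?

2P: tangent at (10, 12): λ = (3·10² + 11)/(2·12) ≡ 5/7. 7⁻¹ ≡ 5 (mod 17), so λ ≡ 5·5 ≡ 8.
  x = λ² - 10 - 10 = 64 - 20 ≡ 10; y = λ·(10 - 10) - 12 ≡ 5. → (10, 5)
3P: (10, 5) + (10, 12): same x and y₁ ≡ -y₂, so the sum is the point at infinity.
3P = the point at infinity, so the order is 3.

3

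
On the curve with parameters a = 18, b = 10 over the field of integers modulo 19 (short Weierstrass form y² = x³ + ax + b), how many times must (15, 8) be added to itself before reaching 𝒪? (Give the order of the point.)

12

2P: tangent at (15, 8): λ = (3·15² + 18)/(2·8) ≡ 9/16. 16⁻¹ ≡ 6 (mod 19) since 16·6 = 96 ≡ 1, so λ ≡ 9·6 ≡ 16.
  x = λ² - 15 - 15 = 256 - 30 ≡ 17; y = λ·(15 - 17) - 8 ≡ 17. → (17, 17)
3P: (17, 17) + (15, 8). λ = (8 - 17)/(15 - 17) ≡ 10/17 mod 19. 17⁻¹ ≡ 9 (mod 19), so λ ≡ 14.
  x = λ² - 17 - 15 = 196 - 32 ≡ 12; y = λ·(17 - 12) - 17 ≡ 15. → (12, 15)
4P: (12, 15) + (15, 8). λ = (8 - 15)/(15 - 12) ≡ 12/3 mod 19. 3⁻¹ ≡ 13 (mod 19) since 3·13 = 39 ≡ 1, so λ ≡ 4.
  x = λ² - 12 - 15 = 16 - 27 ≡ 8; y = λ·(12 - 8) - 15 ≡ 1. → (8, 1)
5P: (8, 1) + (15, 8). λ = (8 - 1)/(15 - 8) ≡ 7/7 mod 19. 7⁻¹ ≡ 11 (mod 19) since 7·11 = 77 ≡ 1, so λ ≡ 1.
  x = λ² - 8 - 15 = 1 - 23 ≡ 16; y = λ·(8 - 16) - 1 ≡ 10. → (16, 10)
6P: (16, 10) + (15, 8). λ = (8 - 10)/(15 - 16) ≡ 17/18 mod 19. 18⁻¹ ≡ 18 (mod 19) since 18·18 = 324 ≡ 1, so λ ≡ 2.
  x = λ² - 16 - 15 = 4 - 31 ≡ 11; y = λ·(16 - 11) - 10 ≡ 0. → (11, 0)
7P: (11, 0) + (15, 8). λ = (8 - 0)/(15 - 11) ≡ 8/4 mod 19. 4⁻¹ ≡ 5 (mod 19), so λ ≡ 2.
  x = λ² - 11 - 15 = 4 - 26 ≡ 16; y = λ·(11 - 16) - 0 ≡ 9. → (16, 9)
8P: (16, 9) + (15, 8). λ = (8 - 9)/(15 - 16) ≡ 18/18 mod 19. 18⁻¹ ≡ 18 (mod 19), so λ ≡ 1.
  x = λ² - 16 - 15 = 1 - 31 ≡ 8; y = λ·(16 - 8) - 9 ≡ 18. → (8, 18)
9P: (8, 18) + (15, 8). λ = (8 - 18)/(15 - 8) ≡ 9/7 mod 19. 7⁻¹ ≡ 11 (mod 19), so λ ≡ 4.
  x = λ² - 8 - 15 = 16 - 23 ≡ 12; y = λ·(8 - 12) - 18 ≡ 4. → (12, 4)
10P: (12, 4) + (15, 8). λ = (8 - 4)/(15 - 12) ≡ 4/3 mod 19. 3⁻¹ ≡ 13 (mod 19) since 3·13 = 39 ≡ 1, so λ ≡ 14.
  x = λ² - 12 - 15 = 196 - 27 ≡ 17; y = λ·(12 - 17) - 4 ≡ 2. → (17, 2)
11P: (17, 2) + (15, 8). λ = (8 - 2)/(15 - 17) ≡ 6/17 mod 19. 17⁻¹ ≡ 9 (mod 19), so λ ≡ 16.
  x = λ² - 17 - 15 = 256 - 32 ≡ 15; y = λ·(17 - 15) - 2 ≡ 11. → (15, 11)
12P: (15, 11) + (15, 8): same x and y₁ ≡ -y₂, so the sum is 𝒪.
12P = 𝒪, so the order is 12.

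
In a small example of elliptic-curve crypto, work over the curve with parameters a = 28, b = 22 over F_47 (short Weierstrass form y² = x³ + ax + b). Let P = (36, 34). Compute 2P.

tangent at (36, 34): λ = (3·36² + 28)/(2·34) ≡ 15/21. 21⁻¹ ≡ 9 (mod 47) since 21·9 = 189 ≡ 1, so λ ≡ 15·9 ≡ 41.
  x = λ² - 36 - 36 = 1681 - 72 ≡ 11; y = λ·(36 - 11) - 34 ≡ 4. → (11, 4)

(11, 4)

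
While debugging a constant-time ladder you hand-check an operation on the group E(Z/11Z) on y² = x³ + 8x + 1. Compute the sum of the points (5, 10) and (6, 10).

(5, 10) + (6, 10). λ = (10 - 10)/(6 - 5) ≡ 0/1 mod 11. 1⁻¹ ≡ 1 (mod 11) since 1·1 = 1 ≡ 1, so λ ≡ 0.
  x = λ² - 5 - 6 = 0 - 11 ≡ 0; y = λ·(5 - 0) - 10 ≡ 1. → (0, 1)

(0, 1)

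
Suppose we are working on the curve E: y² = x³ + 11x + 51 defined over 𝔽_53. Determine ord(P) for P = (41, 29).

2P: tangent at (41, 29): λ = (3·41² + 11)/(2·29) ≡ 19/5. 5⁻¹ ≡ 32 (mod 53), so λ ≡ 19·32 ≡ 25.
  x = λ² - 41 - 41 = 625 - 82 ≡ 13; y = λ·(41 - 13) - 29 ≡ 35. → (13, 35)
3P: (13, 35) + (41, 29). λ = (29 - 35)/(41 - 13) ≡ 47/28 mod 53. 28⁻¹ ≡ 36 (mod 53), so λ ≡ 49.
  x = λ² - 13 - 41 = 2401 - 54 ≡ 15; y = λ·(13 - 15) - 35 ≡ 26. → (15, 26)
4P: (15, 26) + (41, 29). λ = (29 - 26)/(41 - 15) ≡ 3/26 mod 53. 26⁻¹ ≡ 51 (mod 53), so λ ≡ 47.
  x = λ² - 15 - 41 = 2209 - 56 ≡ 33; y = λ·(15 - 33) - 26 ≡ 29. → (33, 29)
5P: (33, 29) + (41, 29). λ = (29 - 29)/(41 - 33) ≡ 0/8 mod 53. 8⁻¹ ≡ 20 (mod 53) since 8·20 = 160 ≡ 1, so λ ≡ 0.
  x = λ² - 33 - 41 = 0 - 74 ≡ 32; y = λ·(33 - 32) - 29 ≡ 24. → (32, 24)
6P: (32, 24) + (41, 29). λ = (29 - 24)/(41 - 32) ≡ 5/9 mod 53. 9⁻¹ ≡ 6 (mod 53) since 9·6 = 54 ≡ 1, so λ ≡ 30.
  x = λ² - 32 - 41 = 900 - 73 ≡ 32; y = λ·(32 - 32) - 24 ≡ 29. → (32, 29)
7P: (32, 29) + (41, 29). λ = (29 - 29)/(41 - 32) ≡ 0/9 mod 53. 9⁻¹ ≡ 6 (mod 53) since 9·6 = 54 ≡ 1, so λ ≡ 0.
  x = λ² - 32 - 41 = 0 - 73 ≡ 33; y = λ·(32 - 33) - 29 ≡ 24. → (33, 24)
8P: (33, 24) + (41, 29). λ = (29 - 24)/(41 - 33) ≡ 5/8 mod 53. 8⁻¹ ≡ 20 (mod 53), so λ ≡ 47.
  x = λ² - 33 - 41 = 2209 - 74 ≡ 15; y = λ·(33 - 15) - 24 ≡ 27. → (15, 27)
9P: (15, 27) + (41, 29). λ = (29 - 27)/(41 - 15) ≡ 2/26 mod 53. 26⁻¹ ≡ 51 (mod 53), so λ ≡ 49.
  x = λ² - 15 - 41 = 2401 - 56 ≡ 13; y = λ·(15 - 13) - 27 ≡ 18. → (13, 18)
10P: (13, 18) + (41, 29). λ = (29 - 18)/(41 - 13) ≡ 11/28 mod 53. 28⁻¹ ≡ 36 (mod 53) since 28·36 = 1008 ≡ 1, so λ ≡ 25.
  x = λ² - 13 - 41 = 625 - 54 ≡ 41; y = λ·(13 - 41) - 18 ≡ 24. → (41, 24)
11P: (41, 24) + (41, 29): same x and y₁ ≡ -y₂, so the sum is ∞.
11P = ∞, so the order is 11.

11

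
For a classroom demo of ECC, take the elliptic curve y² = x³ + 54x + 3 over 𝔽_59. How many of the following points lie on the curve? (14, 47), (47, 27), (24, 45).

(14, 47): 47² ≡ 26, rhs ≡ 22 → off.
(47, 27): 27² ≡ 21, rhs ≡ 46 → off.
(24, 45): 45² ≡ 19, rhs ≡ 19 → on.

1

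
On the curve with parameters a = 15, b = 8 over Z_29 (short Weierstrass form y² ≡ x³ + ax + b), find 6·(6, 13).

Write P = (6, 13).
Repeated addition: build up to 6P.
2P: tangent at (6, 13): λ = (3·6² + 15)/(2·13) ≡ 7/26. 26⁻¹ ≡ 19 (mod 29), so λ ≡ 7·19 ≡ 17.
  x = λ² - 6 - 6 = 289 - 12 ≡ 16; y = λ·(6 - 16) - 13 ≡ 20. → (16, 20)
3P: (16, 20) + (6, 13). λ = (13 - 20)/(6 - 16) ≡ 22/19 mod 29. 19⁻¹ ≡ 26 (mod 29), so λ ≡ 21.
  x = λ² - 16 - 6 = 441 - 22 ≡ 13; y = λ·(16 - 13) - 20 ≡ 14. → (13, 14)
4P: (13, 14) + (6, 13). λ = (13 - 14)/(6 - 13) ≡ 28/22 mod 29. 22⁻¹ ≡ 4 (mod 29) since 22·4 = 88 ≡ 1, so λ ≡ 25.
  x = λ² - 13 - 6 = 625 - 19 ≡ 26; y = λ·(13 - 26) - 14 ≡ 9. → (26, 9)
5P: (26, 9) + (6, 13). λ = (13 - 9)/(6 - 26) ≡ 4/9 mod 29. 9⁻¹ ≡ 13 (mod 29) since 9·13 = 117 ≡ 1, so λ ≡ 23.
  x = λ² - 26 - 6 = 529 - 32 ≡ 4; y = λ·(26 - 4) - 9 ≡ 4. → (4, 4)
6P: (4, 4) + (6, 13). λ = (13 - 4)/(6 - 4) ≡ 9/2 mod 29. 2⁻¹ ≡ 15 (mod 29), so λ ≡ 19.
  x = λ² - 4 - 6 = 361 - 10 ≡ 3; y = λ·(4 - 3) - 4 ≡ 15. → (3, 15)

(3, 15)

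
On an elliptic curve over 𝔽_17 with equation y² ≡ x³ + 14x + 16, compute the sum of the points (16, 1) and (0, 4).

(10, 0)

(16, 1) + (0, 4). λ = (4 - 1)/(0 - 16) ≡ 3/1 mod 17. 1⁻¹ ≡ 1 (mod 17) since 1·1 = 1 ≡ 1, so λ ≡ 3.
  x = λ² - 16 - 0 = 9 - 16 ≡ 10; y = λ·(16 - 10) - 1 ≡ 0. → (10, 0)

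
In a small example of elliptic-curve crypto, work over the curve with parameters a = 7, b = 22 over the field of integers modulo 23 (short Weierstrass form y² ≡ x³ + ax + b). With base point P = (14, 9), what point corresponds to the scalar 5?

Repeated addition: build up to 5P.
2P: tangent at (14, 9): λ = (3·14² + 7)/(2·9) ≡ 20/18. 18⁻¹ ≡ 9 (mod 23), so λ ≡ 20·9 ≡ 19.
  x = λ² - 14 - 14 = 361 - 28 ≡ 11; y = λ·(14 - 11) - 9 ≡ 2. → (11, 2)
3P: (11, 2) + (14, 9). λ = (9 - 2)/(14 - 11) ≡ 7/3 mod 23. 3⁻¹ ≡ 8 (mod 23), so λ ≡ 10.
  x = λ² - 11 - 14 = 100 - 25 ≡ 6; y = λ·(11 - 6) - 2 ≡ 2. → (6, 2)
4P: (6, 2) + (14, 9). λ = (9 - 2)/(14 - 6) ≡ 7/8 mod 23. 8⁻¹ ≡ 3 (mod 23) since 8·3 = 24 ≡ 1, so λ ≡ 21.
  x = λ² - 6 - 14 = 441 - 20 ≡ 7; y = λ·(6 - 7) - 2 ≡ 0. → (7, 0)
5P: (7, 0) + (14, 9). λ = (9 - 0)/(14 - 7) ≡ 9/7 mod 23. 7⁻¹ ≡ 10 (mod 23), so λ ≡ 21.
  x = λ² - 7 - 14 = 441 - 21 ≡ 6; y = λ·(7 - 6) - 0 ≡ 21. → (6, 21)

(6, 21)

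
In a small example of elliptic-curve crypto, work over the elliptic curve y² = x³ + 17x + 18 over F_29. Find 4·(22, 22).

Write P = (22, 22).
Double-and-add on 4 = (100)₂. Start with P = (22, 22) for the leading 1-bit.
double: tangent at (22, 22): λ = (3·22² + 17)/(2·22) ≡ 19/15. 15⁻¹ ≡ 2 (mod 29), so λ ≡ 19·2 ≡ 9.
  x = λ² - 22 - 22 = 81 - 44 ≡ 8; y = λ·(22 - 8) - 22 ≡ 17. → (8, 17)
double: tangent at (8, 17): λ = (3·8² + 17)/(2·17) ≡ 6/5. 5⁻¹ ≡ 6 (mod 29) since 5·6 = 30 ≡ 1, so λ ≡ 6·6 ≡ 7.
  x = λ² - 8 - 8 = 49 - 16 ≡ 4; y = λ·(8 - 4) - 17 ≡ 11. → (4, 11)

(4, 11)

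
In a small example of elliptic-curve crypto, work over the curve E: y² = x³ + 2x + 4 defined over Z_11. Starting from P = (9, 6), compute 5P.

Double-and-add on 5 = (101)₂. Start with P = (9, 6) for the leading 1-bit.
double: tangent at (9, 6): λ = (3·9² + 2)/(2·6) ≡ 3/1. 1⁻¹ ≡ 1 (mod 11), so λ ≡ 3·1 ≡ 3.
  x = λ² - 9 - 9 = 9 - 18 ≡ 2; y = λ·(9 - 2) - 6 ≡ 4. → (2, 4)
double: tangent at (2, 4): λ = (3·2² + 2)/(2·4) ≡ 3/8. 8⁻¹ ≡ 7 (mod 11) since 8·7 = 56 ≡ 1, so λ ≡ 3·7 ≡ 10.
  x = λ² - 2 - 2 = 100 - 4 ≡ 8; y = λ·(2 - 8) - 4 ≡ 2. → (8, 2)
add P: (8, 2) + (9, 6). λ = (6 - 2)/(9 - 8) ≡ 4/1 mod 11. 1⁻¹ ≡ 1 (mod 11) since 1·1 = 1 ≡ 1, so λ ≡ 4.
  x = λ² - 8 - 9 = 16 - 17 ≡ 10; y = λ·(8 - 10) - 2 ≡ 1. → (10, 1)

(10, 1)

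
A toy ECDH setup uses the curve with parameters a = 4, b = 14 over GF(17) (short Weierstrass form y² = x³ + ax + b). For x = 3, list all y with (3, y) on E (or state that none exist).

6, 11

x³ + 4x + 14 = 53 ≡ 2 (mod 17).
Square roots of 2 mod 17: 6 and 11 (since 6² = 36 ≡ 2).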